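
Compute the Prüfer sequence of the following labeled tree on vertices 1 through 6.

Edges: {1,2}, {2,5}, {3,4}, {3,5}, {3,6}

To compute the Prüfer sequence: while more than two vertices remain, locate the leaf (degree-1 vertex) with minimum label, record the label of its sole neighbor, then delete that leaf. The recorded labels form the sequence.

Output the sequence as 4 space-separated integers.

Step 1: leaves = {1,4,6}. Remove smallest leaf 1, emit neighbor 2.
Step 2: leaves = {2,4,6}. Remove smallest leaf 2, emit neighbor 5.
Step 3: leaves = {4,5,6}. Remove smallest leaf 4, emit neighbor 3.
Step 4: leaves = {5,6}. Remove smallest leaf 5, emit neighbor 3.
Done: 2 vertices remain (3, 6). Sequence = [2 5 3 3]

Answer: 2 5 3 3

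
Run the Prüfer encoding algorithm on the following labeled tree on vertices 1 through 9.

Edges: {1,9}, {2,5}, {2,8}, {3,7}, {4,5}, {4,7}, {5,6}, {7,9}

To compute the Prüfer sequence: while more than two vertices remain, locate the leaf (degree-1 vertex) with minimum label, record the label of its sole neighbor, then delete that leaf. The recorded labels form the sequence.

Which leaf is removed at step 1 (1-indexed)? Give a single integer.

Step 1: current leaves = {1,3,6,8}. Remove leaf 1 (neighbor: 9).

Answer: 1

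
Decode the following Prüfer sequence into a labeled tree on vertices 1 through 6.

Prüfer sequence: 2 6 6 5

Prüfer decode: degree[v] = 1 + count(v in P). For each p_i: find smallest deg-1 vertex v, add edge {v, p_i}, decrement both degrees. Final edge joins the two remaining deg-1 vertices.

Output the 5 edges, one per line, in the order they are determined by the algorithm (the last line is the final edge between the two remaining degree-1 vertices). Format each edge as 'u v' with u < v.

Initial degrees: {1:1, 2:2, 3:1, 4:1, 5:2, 6:3}
Step 1: smallest deg-1 vertex = 1, p_1 = 2. Add edge {1,2}. Now deg[1]=0, deg[2]=1.
Step 2: smallest deg-1 vertex = 2, p_2 = 6. Add edge {2,6}. Now deg[2]=0, deg[6]=2.
Step 3: smallest deg-1 vertex = 3, p_3 = 6. Add edge {3,6}. Now deg[3]=0, deg[6]=1.
Step 4: smallest deg-1 vertex = 4, p_4 = 5. Add edge {4,5}. Now deg[4]=0, deg[5]=1.
Final: two remaining deg-1 vertices are 5, 6. Add edge {5,6}.

Answer: 1 2
2 6
3 6
4 5
5 6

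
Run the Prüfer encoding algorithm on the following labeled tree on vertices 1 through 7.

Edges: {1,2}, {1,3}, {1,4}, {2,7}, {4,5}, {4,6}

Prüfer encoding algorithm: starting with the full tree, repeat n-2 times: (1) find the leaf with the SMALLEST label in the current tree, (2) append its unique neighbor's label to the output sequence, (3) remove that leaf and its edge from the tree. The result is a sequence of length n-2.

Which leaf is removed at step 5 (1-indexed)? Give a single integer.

Answer: 1

Derivation:
Step 1: current leaves = {3,5,6,7}. Remove leaf 3 (neighbor: 1).
Step 2: current leaves = {5,6,7}. Remove leaf 5 (neighbor: 4).
Step 3: current leaves = {6,7}. Remove leaf 6 (neighbor: 4).
Step 4: current leaves = {4,7}. Remove leaf 4 (neighbor: 1).
Step 5: current leaves = {1,7}. Remove leaf 1 (neighbor: 2).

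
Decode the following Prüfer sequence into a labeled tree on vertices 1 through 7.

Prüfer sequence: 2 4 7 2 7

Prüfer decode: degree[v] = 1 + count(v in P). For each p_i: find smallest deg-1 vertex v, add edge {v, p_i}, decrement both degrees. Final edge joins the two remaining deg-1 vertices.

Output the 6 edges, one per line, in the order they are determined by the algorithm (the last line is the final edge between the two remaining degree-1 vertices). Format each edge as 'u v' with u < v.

Answer: 1 2
3 4
4 7
2 5
2 7
6 7

Derivation:
Initial degrees: {1:1, 2:3, 3:1, 4:2, 5:1, 6:1, 7:3}
Step 1: smallest deg-1 vertex = 1, p_1 = 2. Add edge {1,2}. Now deg[1]=0, deg[2]=2.
Step 2: smallest deg-1 vertex = 3, p_2 = 4. Add edge {3,4}. Now deg[3]=0, deg[4]=1.
Step 3: smallest deg-1 vertex = 4, p_3 = 7. Add edge {4,7}. Now deg[4]=0, deg[7]=2.
Step 4: smallest deg-1 vertex = 5, p_4 = 2. Add edge {2,5}. Now deg[5]=0, deg[2]=1.
Step 5: smallest deg-1 vertex = 2, p_5 = 7. Add edge {2,7}. Now deg[2]=0, deg[7]=1.
Final: two remaining deg-1 vertices are 6, 7. Add edge {6,7}.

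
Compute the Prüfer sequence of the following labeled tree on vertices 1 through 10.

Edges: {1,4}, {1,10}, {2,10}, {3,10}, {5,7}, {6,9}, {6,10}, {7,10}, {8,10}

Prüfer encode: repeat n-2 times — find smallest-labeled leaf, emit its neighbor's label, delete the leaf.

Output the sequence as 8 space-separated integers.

Step 1: leaves = {2,3,4,5,8,9}. Remove smallest leaf 2, emit neighbor 10.
Step 2: leaves = {3,4,5,8,9}. Remove smallest leaf 3, emit neighbor 10.
Step 3: leaves = {4,5,8,9}. Remove smallest leaf 4, emit neighbor 1.
Step 4: leaves = {1,5,8,9}. Remove smallest leaf 1, emit neighbor 10.
Step 5: leaves = {5,8,9}. Remove smallest leaf 5, emit neighbor 7.
Step 6: leaves = {7,8,9}. Remove smallest leaf 7, emit neighbor 10.
Step 7: leaves = {8,9}. Remove smallest leaf 8, emit neighbor 10.
Step 8: leaves = {9,10}. Remove smallest leaf 9, emit neighbor 6.
Done: 2 vertices remain (6, 10). Sequence = [10 10 1 10 7 10 10 6]

Answer: 10 10 1 10 7 10 10 6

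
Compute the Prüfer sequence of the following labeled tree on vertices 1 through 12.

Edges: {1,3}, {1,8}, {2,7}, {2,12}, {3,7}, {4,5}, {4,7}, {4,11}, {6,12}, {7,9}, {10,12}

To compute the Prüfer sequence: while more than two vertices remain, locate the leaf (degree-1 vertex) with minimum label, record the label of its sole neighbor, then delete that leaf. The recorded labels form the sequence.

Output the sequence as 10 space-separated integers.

Answer: 4 12 1 3 7 7 12 4 7 2

Derivation:
Step 1: leaves = {5,6,8,9,10,11}. Remove smallest leaf 5, emit neighbor 4.
Step 2: leaves = {6,8,9,10,11}. Remove smallest leaf 6, emit neighbor 12.
Step 3: leaves = {8,9,10,11}. Remove smallest leaf 8, emit neighbor 1.
Step 4: leaves = {1,9,10,11}. Remove smallest leaf 1, emit neighbor 3.
Step 5: leaves = {3,9,10,11}. Remove smallest leaf 3, emit neighbor 7.
Step 6: leaves = {9,10,11}. Remove smallest leaf 9, emit neighbor 7.
Step 7: leaves = {10,11}. Remove smallest leaf 10, emit neighbor 12.
Step 8: leaves = {11,12}. Remove smallest leaf 11, emit neighbor 4.
Step 9: leaves = {4,12}. Remove smallest leaf 4, emit neighbor 7.
Step 10: leaves = {7,12}. Remove smallest leaf 7, emit neighbor 2.
Done: 2 vertices remain (2, 12). Sequence = [4 12 1 3 7 7 12 4 7 2]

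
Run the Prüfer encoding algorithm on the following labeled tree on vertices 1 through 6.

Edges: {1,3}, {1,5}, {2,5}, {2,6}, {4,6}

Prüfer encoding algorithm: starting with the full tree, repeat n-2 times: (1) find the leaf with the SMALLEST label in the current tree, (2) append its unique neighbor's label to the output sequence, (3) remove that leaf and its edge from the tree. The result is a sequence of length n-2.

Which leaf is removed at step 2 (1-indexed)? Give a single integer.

Step 1: current leaves = {3,4}. Remove leaf 3 (neighbor: 1).
Step 2: current leaves = {1,4}. Remove leaf 1 (neighbor: 5).

Answer: 1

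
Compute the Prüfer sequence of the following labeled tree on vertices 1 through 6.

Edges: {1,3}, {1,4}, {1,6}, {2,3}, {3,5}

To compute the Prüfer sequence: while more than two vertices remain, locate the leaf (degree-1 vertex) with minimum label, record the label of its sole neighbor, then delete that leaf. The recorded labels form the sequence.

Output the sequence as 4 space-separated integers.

Step 1: leaves = {2,4,5,6}. Remove smallest leaf 2, emit neighbor 3.
Step 2: leaves = {4,5,6}. Remove smallest leaf 4, emit neighbor 1.
Step 3: leaves = {5,6}. Remove smallest leaf 5, emit neighbor 3.
Step 4: leaves = {3,6}. Remove smallest leaf 3, emit neighbor 1.
Done: 2 vertices remain (1, 6). Sequence = [3 1 3 1]

Answer: 3 1 3 1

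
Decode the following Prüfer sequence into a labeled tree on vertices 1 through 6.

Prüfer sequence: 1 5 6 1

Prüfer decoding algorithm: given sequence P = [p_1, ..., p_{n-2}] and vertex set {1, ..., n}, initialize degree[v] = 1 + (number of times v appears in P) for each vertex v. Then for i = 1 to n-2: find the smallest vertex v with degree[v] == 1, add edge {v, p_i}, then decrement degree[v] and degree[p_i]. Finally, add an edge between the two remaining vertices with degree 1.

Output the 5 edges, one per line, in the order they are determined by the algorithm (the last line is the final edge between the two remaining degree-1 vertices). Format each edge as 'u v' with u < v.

Initial degrees: {1:3, 2:1, 3:1, 4:1, 5:2, 6:2}
Step 1: smallest deg-1 vertex = 2, p_1 = 1. Add edge {1,2}. Now deg[2]=0, deg[1]=2.
Step 2: smallest deg-1 vertex = 3, p_2 = 5. Add edge {3,5}. Now deg[3]=0, deg[5]=1.
Step 3: smallest deg-1 vertex = 4, p_3 = 6. Add edge {4,6}. Now deg[4]=0, deg[6]=1.
Step 4: smallest deg-1 vertex = 5, p_4 = 1. Add edge {1,5}. Now deg[5]=0, deg[1]=1.
Final: two remaining deg-1 vertices are 1, 6. Add edge {1,6}.

Answer: 1 2
3 5
4 6
1 5
1 6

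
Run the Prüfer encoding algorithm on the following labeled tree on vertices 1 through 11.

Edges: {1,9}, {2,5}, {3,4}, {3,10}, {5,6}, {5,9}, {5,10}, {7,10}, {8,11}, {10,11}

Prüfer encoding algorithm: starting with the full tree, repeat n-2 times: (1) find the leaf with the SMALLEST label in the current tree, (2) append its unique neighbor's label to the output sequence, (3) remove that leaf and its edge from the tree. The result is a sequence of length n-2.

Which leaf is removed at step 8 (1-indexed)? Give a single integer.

Step 1: current leaves = {1,2,4,6,7,8}. Remove leaf 1 (neighbor: 9).
Step 2: current leaves = {2,4,6,7,8,9}. Remove leaf 2 (neighbor: 5).
Step 3: current leaves = {4,6,7,8,9}. Remove leaf 4 (neighbor: 3).
Step 4: current leaves = {3,6,7,8,9}. Remove leaf 3 (neighbor: 10).
Step 5: current leaves = {6,7,8,9}. Remove leaf 6 (neighbor: 5).
Step 6: current leaves = {7,8,9}. Remove leaf 7 (neighbor: 10).
Step 7: current leaves = {8,9}. Remove leaf 8 (neighbor: 11).
Step 8: current leaves = {9,11}. Remove leaf 9 (neighbor: 5).

Answer: 9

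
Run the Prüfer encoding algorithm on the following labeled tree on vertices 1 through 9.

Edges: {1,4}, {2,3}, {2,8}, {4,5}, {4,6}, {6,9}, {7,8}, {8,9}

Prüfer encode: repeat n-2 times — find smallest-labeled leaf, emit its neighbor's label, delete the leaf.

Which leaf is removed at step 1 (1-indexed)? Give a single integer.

Step 1: current leaves = {1,3,5,7}. Remove leaf 1 (neighbor: 4).

Answer: 1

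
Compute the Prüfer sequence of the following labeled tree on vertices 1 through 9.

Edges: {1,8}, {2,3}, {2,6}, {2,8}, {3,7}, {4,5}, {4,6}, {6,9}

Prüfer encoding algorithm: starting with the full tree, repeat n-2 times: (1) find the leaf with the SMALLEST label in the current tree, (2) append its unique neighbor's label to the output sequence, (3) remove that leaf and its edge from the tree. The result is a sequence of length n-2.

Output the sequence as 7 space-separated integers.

Step 1: leaves = {1,5,7,9}. Remove smallest leaf 1, emit neighbor 8.
Step 2: leaves = {5,7,8,9}. Remove smallest leaf 5, emit neighbor 4.
Step 3: leaves = {4,7,8,9}. Remove smallest leaf 4, emit neighbor 6.
Step 4: leaves = {7,8,9}. Remove smallest leaf 7, emit neighbor 3.
Step 5: leaves = {3,8,9}. Remove smallest leaf 3, emit neighbor 2.
Step 6: leaves = {8,9}. Remove smallest leaf 8, emit neighbor 2.
Step 7: leaves = {2,9}. Remove smallest leaf 2, emit neighbor 6.
Done: 2 vertices remain (6, 9). Sequence = [8 4 6 3 2 2 6]

Answer: 8 4 6 3 2 2 6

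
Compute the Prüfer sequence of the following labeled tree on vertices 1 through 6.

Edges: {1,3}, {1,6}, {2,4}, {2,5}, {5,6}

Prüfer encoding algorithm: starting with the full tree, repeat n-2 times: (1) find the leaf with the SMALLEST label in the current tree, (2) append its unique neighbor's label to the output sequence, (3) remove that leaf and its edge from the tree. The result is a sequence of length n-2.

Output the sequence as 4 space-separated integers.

Step 1: leaves = {3,4}. Remove smallest leaf 3, emit neighbor 1.
Step 2: leaves = {1,4}. Remove smallest leaf 1, emit neighbor 6.
Step 3: leaves = {4,6}. Remove smallest leaf 4, emit neighbor 2.
Step 4: leaves = {2,6}. Remove smallest leaf 2, emit neighbor 5.
Done: 2 vertices remain (5, 6). Sequence = [1 6 2 5]

Answer: 1 6 2 5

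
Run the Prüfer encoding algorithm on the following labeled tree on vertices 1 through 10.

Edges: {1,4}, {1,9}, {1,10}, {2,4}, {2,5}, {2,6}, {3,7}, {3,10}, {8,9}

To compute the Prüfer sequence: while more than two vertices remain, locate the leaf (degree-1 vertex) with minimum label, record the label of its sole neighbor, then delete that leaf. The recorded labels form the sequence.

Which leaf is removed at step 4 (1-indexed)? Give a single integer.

Step 1: current leaves = {5,6,7,8}. Remove leaf 5 (neighbor: 2).
Step 2: current leaves = {6,7,8}. Remove leaf 6 (neighbor: 2).
Step 3: current leaves = {2,7,8}. Remove leaf 2 (neighbor: 4).
Step 4: current leaves = {4,7,8}. Remove leaf 4 (neighbor: 1).

Answer: 4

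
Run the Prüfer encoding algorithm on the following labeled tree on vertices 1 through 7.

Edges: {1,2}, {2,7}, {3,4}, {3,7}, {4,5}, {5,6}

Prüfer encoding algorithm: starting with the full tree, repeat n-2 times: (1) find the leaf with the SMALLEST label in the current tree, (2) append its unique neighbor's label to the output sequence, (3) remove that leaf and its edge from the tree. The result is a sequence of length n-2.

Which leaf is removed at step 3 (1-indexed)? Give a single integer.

Answer: 6

Derivation:
Step 1: current leaves = {1,6}. Remove leaf 1 (neighbor: 2).
Step 2: current leaves = {2,6}. Remove leaf 2 (neighbor: 7).
Step 3: current leaves = {6,7}. Remove leaf 6 (neighbor: 5).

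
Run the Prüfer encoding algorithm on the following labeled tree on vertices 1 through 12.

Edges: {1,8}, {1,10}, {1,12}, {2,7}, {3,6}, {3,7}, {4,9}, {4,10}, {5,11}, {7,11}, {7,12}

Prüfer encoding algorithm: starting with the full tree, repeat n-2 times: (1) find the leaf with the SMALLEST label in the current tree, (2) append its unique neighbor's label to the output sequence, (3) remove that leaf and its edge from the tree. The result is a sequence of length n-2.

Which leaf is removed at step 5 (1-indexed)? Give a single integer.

Answer: 8

Derivation:
Step 1: current leaves = {2,5,6,8,9}. Remove leaf 2 (neighbor: 7).
Step 2: current leaves = {5,6,8,9}. Remove leaf 5 (neighbor: 11).
Step 3: current leaves = {6,8,9,11}. Remove leaf 6 (neighbor: 3).
Step 4: current leaves = {3,8,9,11}. Remove leaf 3 (neighbor: 7).
Step 5: current leaves = {8,9,11}. Remove leaf 8 (neighbor: 1).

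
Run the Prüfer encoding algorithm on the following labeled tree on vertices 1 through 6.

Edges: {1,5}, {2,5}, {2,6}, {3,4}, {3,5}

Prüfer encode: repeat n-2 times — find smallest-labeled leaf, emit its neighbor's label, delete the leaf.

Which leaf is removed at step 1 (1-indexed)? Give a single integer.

Step 1: current leaves = {1,4,6}. Remove leaf 1 (neighbor: 5).

Answer: 1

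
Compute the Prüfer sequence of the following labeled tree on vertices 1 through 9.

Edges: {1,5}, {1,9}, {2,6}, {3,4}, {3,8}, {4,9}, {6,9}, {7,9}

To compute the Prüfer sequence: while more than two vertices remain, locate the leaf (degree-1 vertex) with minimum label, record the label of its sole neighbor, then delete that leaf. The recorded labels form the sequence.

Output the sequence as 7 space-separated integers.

Answer: 6 1 9 9 9 3 4

Derivation:
Step 1: leaves = {2,5,7,8}. Remove smallest leaf 2, emit neighbor 6.
Step 2: leaves = {5,6,7,8}. Remove smallest leaf 5, emit neighbor 1.
Step 3: leaves = {1,6,7,8}. Remove smallest leaf 1, emit neighbor 9.
Step 4: leaves = {6,7,8}. Remove smallest leaf 6, emit neighbor 9.
Step 5: leaves = {7,8}. Remove smallest leaf 7, emit neighbor 9.
Step 6: leaves = {8,9}. Remove smallest leaf 8, emit neighbor 3.
Step 7: leaves = {3,9}. Remove smallest leaf 3, emit neighbor 4.
Done: 2 vertices remain (4, 9). Sequence = [6 1 9 9 9 3 4]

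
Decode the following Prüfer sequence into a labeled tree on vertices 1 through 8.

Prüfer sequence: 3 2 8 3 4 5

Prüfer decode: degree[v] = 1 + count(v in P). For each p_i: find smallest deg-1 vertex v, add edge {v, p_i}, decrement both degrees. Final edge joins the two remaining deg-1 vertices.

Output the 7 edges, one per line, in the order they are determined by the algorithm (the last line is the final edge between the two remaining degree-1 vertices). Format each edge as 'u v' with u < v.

Initial degrees: {1:1, 2:2, 3:3, 4:2, 5:2, 6:1, 7:1, 8:2}
Step 1: smallest deg-1 vertex = 1, p_1 = 3. Add edge {1,3}. Now deg[1]=0, deg[3]=2.
Step 2: smallest deg-1 vertex = 6, p_2 = 2. Add edge {2,6}. Now deg[6]=0, deg[2]=1.
Step 3: smallest deg-1 vertex = 2, p_3 = 8. Add edge {2,8}. Now deg[2]=0, deg[8]=1.
Step 4: smallest deg-1 vertex = 7, p_4 = 3. Add edge {3,7}. Now deg[7]=0, deg[3]=1.
Step 5: smallest deg-1 vertex = 3, p_5 = 4. Add edge {3,4}. Now deg[3]=0, deg[4]=1.
Step 6: smallest deg-1 vertex = 4, p_6 = 5. Add edge {4,5}. Now deg[4]=0, deg[5]=1.
Final: two remaining deg-1 vertices are 5, 8. Add edge {5,8}.

Answer: 1 3
2 6
2 8
3 7
3 4
4 5
5 8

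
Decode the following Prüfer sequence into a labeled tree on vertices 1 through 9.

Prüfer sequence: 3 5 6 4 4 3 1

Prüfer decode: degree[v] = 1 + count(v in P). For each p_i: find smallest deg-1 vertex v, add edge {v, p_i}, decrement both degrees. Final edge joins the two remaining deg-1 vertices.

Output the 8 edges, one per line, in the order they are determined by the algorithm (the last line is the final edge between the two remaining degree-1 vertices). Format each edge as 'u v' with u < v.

Initial degrees: {1:2, 2:1, 3:3, 4:3, 5:2, 6:2, 7:1, 8:1, 9:1}
Step 1: smallest deg-1 vertex = 2, p_1 = 3. Add edge {2,3}. Now deg[2]=0, deg[3]=2.
Step 2: smallest deg-1 vertex = 7, p_2 = 5. Add edge {5,7}. Now deg[7]=0, deg[5]=1.
Step 3: smallest deg-1 vertex = 5, p_3 = 6. Add edge {5,6}. Now deg[5]=0, deg[6]=1.
Step 4: smallest deg-1 vertex = 6, p_4 = 4. Add edge {4,6}. Now deg[6]=0, deg[4]=2.
Step 5: smallest deg-1 vertex = 8, p_5 = 4. Add edge {4,8}. Now deg[8]=0, deg[4]=1.
Step 6: smallest deg-1 vertex = 4, p_6 = 3. Add edge {3,4}. Now deg[4]=0, deg[3]=1.
Step 7: smallest deg-1 vertex = 3, p_7 = 1. Add edge {1,3}. Now deg[3]=0, deg[1]=1.
Final: two remaining deg-1 vertices are 1, 9. Add edge {1,9}.

Answer: 2 3
5 7
5 6
4 6
4 8
3 4
1 3
1 9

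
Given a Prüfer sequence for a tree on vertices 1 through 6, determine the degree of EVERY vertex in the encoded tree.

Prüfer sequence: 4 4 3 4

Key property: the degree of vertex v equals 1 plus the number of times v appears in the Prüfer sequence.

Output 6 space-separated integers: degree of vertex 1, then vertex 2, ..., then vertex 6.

p_1 = 4: count[4] becomes 1
p_2 = 4: count[4] becomes 2
p_3 = 3: count[3] becomes 1
p_4 = 4: count[4] becomes 3
Degrees (1 + count): deg[1]=1+0=1, deg[2]=1+0=1, deg[3]=1+1=2, deg[4]=1+3=4, deg[5]=1+0=1, deg[6]=1+0=1

Answer: 1 1 2 4 1 1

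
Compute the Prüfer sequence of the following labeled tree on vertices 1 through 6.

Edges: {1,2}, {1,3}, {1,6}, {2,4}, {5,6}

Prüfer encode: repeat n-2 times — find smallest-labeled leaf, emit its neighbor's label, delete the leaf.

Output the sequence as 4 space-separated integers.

Step 1: leaves = {3,4,5}. Remove smallest leaf 3, emit neighbor 1.
Step 2: leaves = {4,5}. Remove smallest leaf 4, emit neighbor 2.
Step 3: leaves = {2,5}. Remove smallest leaf 2, emit neighbor 1.
Step 4: leaves = {1,5}. Remove smallest leaf 1, emit neighbor 6.
Done: 2 vertices remain (5, 6). Sequence = [1 2 1 6]

Answer: 1 2 1 6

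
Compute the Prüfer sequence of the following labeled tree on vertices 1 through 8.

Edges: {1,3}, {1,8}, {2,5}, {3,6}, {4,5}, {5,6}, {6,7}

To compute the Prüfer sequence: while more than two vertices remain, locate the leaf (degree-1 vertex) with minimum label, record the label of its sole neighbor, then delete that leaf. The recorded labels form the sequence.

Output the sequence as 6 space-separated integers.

Step 1: leaves = {2,4,7,8}. Remove smallest leaf 2, emit neighbor 5.
Step 2: leaves = {4,7,8}. Remove smallest leaf 4, emit neighbor 5.
Step 3: leaves = {5,7,8}. Remove smallest leaf 5, emit neighbor 6.
Step 4: leaves = {7,8}. Remove smallest leaf 7, emit neighbor 6.
Step 5: leaves = {6,8}. Remove smallest leaf 6, emit neighbor 3.
Step 6: leaves = {3,8}. Remove smallest leaf 3, emit neighbor 1.
Done: 2 vertices remain (1, 8). Sequence = [5 5 6 6 3 1]

Answer: 5 5 6 6 3 1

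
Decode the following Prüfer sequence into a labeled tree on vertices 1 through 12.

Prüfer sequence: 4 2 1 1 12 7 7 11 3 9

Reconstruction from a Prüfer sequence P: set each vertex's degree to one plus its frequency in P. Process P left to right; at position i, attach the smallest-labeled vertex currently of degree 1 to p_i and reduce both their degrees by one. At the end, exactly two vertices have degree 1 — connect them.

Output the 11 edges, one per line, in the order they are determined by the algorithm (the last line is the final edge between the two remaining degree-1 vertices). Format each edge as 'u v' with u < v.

Initial degrees: {1:3, 2:2, 3:2, 4:2, 5:1, 6:1, 7:3, 8:1, 9:2, 10:1, 11:2, 12:2}
Step 1: smallest deg-1 vertex = 5, p_1 = 4. Add edge {4,5}. Now deg[5]=0, deg[4]=1.
Step 2: smallest deg-1 vertex = 4, p_2 = 2. Add edge {2,4}. Now deg[4]=0, deg[2]=1.
Step 3: smallest deg-1 vertex = 2, p_3 = 1. Add edge {1,2}. Now deg[2]=0, deg[1]=2.
Step 4: smallest deg-1 vertex = 6, p_4 = 1. Add edge {1,6}. Now deg[6]=0, deg[1]=1.
Step 5: smallest deg-1 vertex = 1, p_5 = 12. Add edge {1,12}. Now deg[1]=0, deg[12]=1.
Step 6: smallest deg-1 vertex = 8, p_6 = 7. Add edge {7,8}. Now deg[8]=0, deg[7]=2.
Step 7: smallest deg-1 vertex = 10, p_7 = 7. Add edge {7,10}. Now deg[10]=0, deg[7]=1.
Step 8: smallest deg-1 vertex = 7, p_8 = 11. Add edge {7,11}. Now deg[7]=0, deg[11]=1.
Step 9: smallest deg-1 vertex = 11, p_9 = 3. Add edge {3,11}. Now deg[11]=0, deg[3]=1.
Step 10: smallest deg-1 vertex = 3, p_10 = 9. Add edge {3,9}. Now deg[3]=0, deg[9]=1.
Final: two remaining deg-1 vertices are 9, 12. Add edge {9,12}.

Answer: 4 5
2 4
1 2
1 6
1 12
7 8
7 10
7 11
3 11
3 9
9 12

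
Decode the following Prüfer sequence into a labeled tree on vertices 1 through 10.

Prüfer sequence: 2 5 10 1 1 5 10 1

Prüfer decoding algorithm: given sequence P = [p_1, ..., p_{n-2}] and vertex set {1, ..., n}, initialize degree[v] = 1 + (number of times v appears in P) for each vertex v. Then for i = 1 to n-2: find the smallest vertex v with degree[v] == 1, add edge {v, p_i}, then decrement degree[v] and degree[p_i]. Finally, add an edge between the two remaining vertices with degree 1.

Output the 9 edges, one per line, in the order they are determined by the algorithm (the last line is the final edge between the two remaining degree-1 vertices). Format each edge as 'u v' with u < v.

Initial degrees: {1:4, 2:2, 3:1, 4:1, 5:3, 6:1, 7:1, 8:1, 9:1, 10:3}
Step 1: smallest deg-1 vertex = 3, p_1 = 2. Add edge {2,3}. Now deg[3]=0, deg[2]=1.
Step 2: smallest deg-1 vertex = 2, p_2 = 5. Add edge {2,5}. Now deg[2]=0, deg[5]=2.
Step 3: smallest deg-1 vertex = 4, p_3 = 10. Add edge {4,10}. Now deg[4]=0, deg[10]=2.
Step 4: smallest deg-1 vertex = 6, p_4 = 1. Add edge {1,6}. Now deg[6]=0, deg[1]=3.
Step 5: smallest deg-1 vertex = 7, p_5 = 1. Add edge {1,7}. Now deg[7]=0, deg[1]=2.
Step 6: smallest deg-1 vertex = 8, p_6 = 5. Add edge {5,8}. Now deg[8]=0, deg[5]=1.
Step 7: smallest deg-1 vertex = 5, p_7 = 10. Add edge {5,10}. Now deg[5]=0, deg[10]=1.
Step 8: smallest deg-1 vertex = 9, p_8 = 1. Add edge {1,9}. Now deg[9]=0, deg[1]=1.
Final: two remaining deg-1 vertices are 1, 10. Add edge {1,10}.

Answer: 2 3
2 5
4 10
1 6
1 7
5 8
5 10
1 9
1 10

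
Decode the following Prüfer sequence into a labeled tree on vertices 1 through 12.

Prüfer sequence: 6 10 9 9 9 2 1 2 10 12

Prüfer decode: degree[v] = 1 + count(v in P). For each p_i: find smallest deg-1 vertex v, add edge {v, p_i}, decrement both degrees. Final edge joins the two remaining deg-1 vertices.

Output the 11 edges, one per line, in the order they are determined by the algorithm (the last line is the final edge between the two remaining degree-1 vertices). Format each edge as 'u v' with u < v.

Answer: 3 6
4 10
5 9
6 9
7 9
2 8
1 9
1 2
2 10
10 12
11 12

Derivation:
Initial degrees: {1:2, 2:3, 3:1, 4:1, 5:1, 6:2, 7:1, 8:1, 9:4, 10:3, 11:1, 12:2}
Step 1: smallest deg-1 vertex = 3, p_1 = 6. Add edge {3,6}. Now deg[3]=0, deg[6]=1.
Step 2: smallest deg-1 vertex = 4, p_2 = 10. Add edge {4,10}. Now deg[4]=0, deg[10]=2.
Step 3: smallest deg-1 vertex = 5, p_3 = 9. Add edge {5,9}. Now deg[5]=0, deg[9]=3.
Step 4: smallest deg-1 vertex = 6, p_4 = 9. Add edge {6,9}. Now deg[6]=0, deg[9]=2.
Step 5: smallest deg-1 vertex = 7, p_5 = 9. Add edge {7,9}. Now deg[7]=0, deg[9]=1.
Step 6: smallest deg-1 vertex = 8, p_6 = 2. Add edge {2,8}. Now deg[8]=0, deg[2]=2.
Step 7: smallest deg-1 vertex = 9, p_7 = 1. Add edge {1,9}. Now deg[9]=0, deg[1]=1.
Step 8: smallest deg-1 vertex = 1, p_8 = 2. Add edge {1,2}. Now deg[1]=0, deg[2]=1.
Step 9: smallest deg-1 vertex = 2, p_9 = 10. Add edge {2,10}. Now deg[2]=0, deg[10]=1.
Step 10: smallest deg-1 vertex = 10, p_10 = 12. Add edge {10,12}. Now deg[10]=0, deg[12]=1.
Final: two remaining deg-1 vertices are 11, 12. Add edge {11,12}.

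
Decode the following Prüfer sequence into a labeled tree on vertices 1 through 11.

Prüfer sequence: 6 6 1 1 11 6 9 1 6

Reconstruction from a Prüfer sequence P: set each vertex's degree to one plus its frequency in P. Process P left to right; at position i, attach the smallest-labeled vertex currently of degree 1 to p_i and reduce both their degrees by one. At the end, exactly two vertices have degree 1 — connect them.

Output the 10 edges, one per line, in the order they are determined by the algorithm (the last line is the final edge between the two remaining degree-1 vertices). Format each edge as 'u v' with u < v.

Initial degrees: {1:4, 2:1, 3:1, 4:1, 5:1, 6:5, 7:1, 8:1, 9:2, 10:1, 11:2}
Step 1: smallest deg-1 vertex = 2, p_1 = 6. Add edge {2,6}. Now deg[2]=0, deg[6]=4.
Step 2: smallest deg-1 vertex = 3, p_2 = 6. Add edge {3,6}. Now deg[3]=0, deg[6]=3.
Step 3: smallest deg-1 vertex = 4, p_3 = 1. Add edge {1,4}. Now deg[4]=0, deg[1]=3.
Step 4: smallest deg-1 vertex = 5, p_4 = 1. Add edge {1,5}. Now deg[5]=0, deg[1]=2.
Step 5: smallest deg-1 vertex = 7, p_5 = 11. Add edge {7,11}. Now deg[7]=0, deg[11]=1.
Step 6: smallest deg-1 vertex = 8, p_6 = 6. Add edge {6,8}. Now deg[8]=0, deg[6]=2.
Step 7: smallest deg-1 vertex = 10, p_7 = 9. Add edge {9,10}. Now deg[10]=0, deg[9]=1.
Step 8: smallest deg-1 vertex = 9, p_8 = 1. Add edge {1,9}. Now deg[9]=0, deg[1]=1.
Step 9: smallest deg-1 vertex = 1, p_9 = 6. Add edge {1,6}. Now deg[1]=0, deg[6]=1.
Final: two remaining deg-1 vertices are 6, 11. Add edge {6,11}.

Answer: 2 6
3 6
1 4
1 5
7 11
6 8
9 10
1 9
1 6
6 11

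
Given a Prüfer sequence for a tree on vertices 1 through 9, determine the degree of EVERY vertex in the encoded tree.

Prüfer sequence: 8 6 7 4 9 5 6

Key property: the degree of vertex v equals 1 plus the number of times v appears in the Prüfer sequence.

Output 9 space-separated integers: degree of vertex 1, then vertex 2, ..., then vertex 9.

p_1 = 8: count[8] becomes 1
p_2 = 6: count[6] becomes 1
p_3 = 7: count[7] becomes 1
p_4 = 4: count[4] becomes 1
p_5 = 9: count[9] becomes 1
p_6 = 5: count[5] becomes 1
p_7 = 6: count[6] becomes 2
Degrees (1 + count): deg[1]=1+0=1, deg[2]=1+0=1, deg[3]=1+0=1, deg[4]=1+1=2, deg[5]=1+1=2, deg[6]=1+2=3, deg[7]=1+1=2, deg[8]=1+1=2, deg[9]=1+1=2

Answer: 1 1 1 2 2 3 2 2 2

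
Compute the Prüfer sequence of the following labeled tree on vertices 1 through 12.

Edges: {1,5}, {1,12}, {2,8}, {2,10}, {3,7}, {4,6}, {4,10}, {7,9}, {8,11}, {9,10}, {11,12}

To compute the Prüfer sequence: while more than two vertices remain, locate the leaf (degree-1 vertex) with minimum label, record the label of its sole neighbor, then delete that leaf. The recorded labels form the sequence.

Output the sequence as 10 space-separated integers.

Answer: 7 1 12 4 10 9 10 2 8 11

Derivation:
Step 1: leaves = {3,5,6}. Remove smallest leaf 3, emit neighbor 7.
Step 2: leaves = {5,6,7}. Remove smallest leaf 5, emit neighbor 1.
Step 3: leaves = {1,6,7}. Remove smallest leaf 1, emit neighbor 12.
Step 4: leaves = {6,7,12}. Remove smallest leaf 6, emit neighbor 4.
Step 5: leaves = {4,7,12}. Remove smallest leaf 4, emit neighbor 10.
Step 6: leaves = {7,12}. Remove smallest leaf 7, emit neighbor 9.
Step 7: leaves = {9,12}. Remove smallest leaf 9, emit neighbor 10.
Step 8: leaves = {10,12}. Remove smallest leaf 10, emit neighbor 2.
Step 9: leaves = {2,12}. Remove smallest leaf 2, emit neighbor 8.
Step 10: leaves = {8,12}. Remove smallest leaf 8, emit neighbor 11.
Done: 2 vertices remain (11, 12). Sequence = [7 1 12 4 10 9 10 2 8 11]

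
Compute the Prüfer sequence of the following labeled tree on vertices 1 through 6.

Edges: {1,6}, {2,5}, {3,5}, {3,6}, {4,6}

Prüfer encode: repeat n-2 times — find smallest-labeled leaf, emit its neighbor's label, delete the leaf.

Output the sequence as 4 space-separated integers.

Answer: 6 5 6 3

Derivation:
Step 1: leaves = {1,2,4}. Remove smallest leaf 1, emit neighbor 6.
Step 2: leaves = {2,4}. Remove smallest leaf 2, emit neighbor 5.
Step 3: leaves = {4,5}. Remove smallest leaf 4, emit neighbor 6.
Step 4: leaves = {5,6}. Remove smallest leaf 5, emit neighbor 3.
Done: 2 vertices remain (3, 6). Sequence = [6 5 6 3]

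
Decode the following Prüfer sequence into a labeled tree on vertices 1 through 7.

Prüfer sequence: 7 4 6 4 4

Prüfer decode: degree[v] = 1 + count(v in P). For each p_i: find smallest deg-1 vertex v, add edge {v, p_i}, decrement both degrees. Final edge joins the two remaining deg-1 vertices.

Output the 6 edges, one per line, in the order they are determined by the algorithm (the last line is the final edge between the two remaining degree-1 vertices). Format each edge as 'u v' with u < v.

Initial degrees: {1:1, 2:1, 3:1, 4:4, 5:1, 6:2, 7:2}
Step 1: smallest deg-1 vertex = 1, p_1 = 7. Add edge {1,7}. Now deg[1]=0, deg[7]=1.
Step 2: smallest deg-1 vertex = 2, p_2 = 4. Add edge {2,4}. Now deg[2]=0, deg[4]=3.
Step 3: smallest deg-1 vertex = 3, p_3 = 6. Add edge {3,6}. Now deg[3]=0, deg[6]=1.
Step 4: smallest deg-1 vertex = 5, p_4 = 4. Add edge {4,5}. Now deg[5]=0, deg[4]=2.
Step 5: smallest deg-1 vertex = 6, p_5 = 4. Add edge {4,6}. Now deg[6]=0, deg[4]=1.
Final: two remaining deg-1 vertices are 4, 7. Add edge {4,7}.

Answer: 1 7
2 4
3 6
4 5
4 6
4 7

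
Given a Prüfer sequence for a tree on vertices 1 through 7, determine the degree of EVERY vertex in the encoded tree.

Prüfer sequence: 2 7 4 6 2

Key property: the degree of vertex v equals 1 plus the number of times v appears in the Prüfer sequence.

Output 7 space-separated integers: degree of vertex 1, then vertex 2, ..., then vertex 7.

p_1 = 2: count[2] becomes 1
p_2 = 7: count[7] becomes 1
p_3 = 4: count[4] becomes 1
p_4 = 6: count[6] becomes 1
p_5 = 2: count[2] becomes 2
Degrees (1 + count): deg[1]=1+0=1, deg[2]=1+2=3, deg[3]=1+0=1, deg[4]=1+1=2, deg[5]=1+0=1, deg[6]=1+1=2, deg[7]=1+1=2

Answer: 1 3 1 2 1 2 2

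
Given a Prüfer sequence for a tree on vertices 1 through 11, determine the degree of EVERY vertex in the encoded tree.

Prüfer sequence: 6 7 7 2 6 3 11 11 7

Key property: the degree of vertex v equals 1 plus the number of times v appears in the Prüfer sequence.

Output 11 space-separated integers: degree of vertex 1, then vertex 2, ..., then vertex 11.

p_1 = 6: count[6] becomes 1
p_2 = 7: count[7] becomes 1
p_3 = 7: count[7] becomes 2
p_4 = 2: count[2] becomes 1
p_5 = 6: count[6] becomes 2
p_6 = 3: count[3] becomes 1
p_7 = 11: count[11] becomes 1
p_8 = 11: count[11] becomes 2
p_9 = 7: count[7] becomes 3
Degrees (1 + count): deg[1]=1+0=1, deg[2]=1+1=2, deg[3]=1+1=2, deg[4]=1+0=1, deg[5]=1+0=1, deg[6]=1+2=3, deg[7]=1+3=4, deg[8]=1+0=1, deg[9]=1+0=1, deg[10]=1+0=1, deg[11]=1+2=3

Answer: 1 2 2 1 1 3 4 1 1 1 3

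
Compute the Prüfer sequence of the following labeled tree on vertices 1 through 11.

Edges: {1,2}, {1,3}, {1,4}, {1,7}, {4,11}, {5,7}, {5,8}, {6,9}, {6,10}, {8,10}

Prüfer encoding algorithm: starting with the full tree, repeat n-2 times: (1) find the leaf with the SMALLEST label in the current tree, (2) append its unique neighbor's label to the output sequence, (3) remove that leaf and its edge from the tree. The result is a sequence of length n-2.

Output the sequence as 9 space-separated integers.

Answer: 1 1 6 10 8 5 7 1 4

Derivation:
Step 1: leaves = {2,3,9,11}. Remove smallest leaf 2, emit neighbor 1.
Step 2: leaves = {3,9,11}. Remove smallest leaf 3, emit neighbor 1.
Step 3: leaves = {9,11}. Remove smallest leaf 9, emit neighbor 6.
Step 4: leaves = {6,11}. Remove smallest leaf 6, emit neighbor 10.
Step 5: leaves = {10,11}. Remove smallest leaf 10, emit neighbor 8.
Step 6: leaves = {8,11}. Remove smallest leaf 8, emit neighbor 5.
Step 7: leaves = {5,11}. Remove smallest leaf 5, emit neighbor 7.
Step 8: leaves = {7,11}. Remove smallest leaf 7, emit neighbor 1.
Step 9: leaves = {1,11}. Remove smallest leaf 1, emit neighbor 4.
Done: 2 vertices remain (4, 11). Sequence = [1 1 6 10 8 5 7 1 4]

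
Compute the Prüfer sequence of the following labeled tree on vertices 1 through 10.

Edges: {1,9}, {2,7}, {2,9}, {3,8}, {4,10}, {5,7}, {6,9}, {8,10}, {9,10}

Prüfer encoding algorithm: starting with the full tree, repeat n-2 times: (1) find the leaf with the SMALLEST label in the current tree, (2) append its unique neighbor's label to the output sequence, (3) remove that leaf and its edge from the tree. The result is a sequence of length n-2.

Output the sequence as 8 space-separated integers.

Answer: 9 8 10 7 9 2 9 10

Derivation:
Step 1: leaves = {1,3,4,5,6}. Remove smallest leaf 1, emit neighbor 9.
Step 2: leaves = {3,4,5,6}. Remove smallest leaf 3, emit neighbor 8.
Step 3: leaves = {4,5,6,8}. Remove smallest leaf 4, emit neighbor 10.
Step 4: leaves = {5,6,8}. Remove smallest leaf 5, emit neighbor 7.
Step 5: leaves = {6,7,8}. Remove smallest leaf 6, emit neighbor 9.
Step 6: leaves = {7,8}. Remove smallest leaf 7, emit neighbor 2.
Step 7: leaves = {2,8}. Remove smallest leaf 2, emit neighbor 9.
Step 8: leaves = {8,9}. Remove smallest leaf 8, emit neighbor 10.
Done: 2 vertices remain (9, 10). Sequence = [9 8 10 7 9 2 9 10]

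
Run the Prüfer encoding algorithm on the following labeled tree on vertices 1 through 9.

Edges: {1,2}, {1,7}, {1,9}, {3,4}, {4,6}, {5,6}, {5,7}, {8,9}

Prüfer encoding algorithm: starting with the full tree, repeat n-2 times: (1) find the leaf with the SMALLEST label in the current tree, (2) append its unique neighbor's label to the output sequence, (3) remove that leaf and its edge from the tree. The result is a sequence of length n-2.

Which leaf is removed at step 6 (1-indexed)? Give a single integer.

Step 1: current leaves = {2,3,8}. Remove leaf 2 (neighbor: 1).
Step 2: current leaves = {3,8}. Remove leaf 3 (neighbor: 4).
Step 3: current leaves = {4,8}. Remove leaf 4 (neighbor: 6).
Step 4: current leaves = {6,8}. Remove leaf 6 (neighbor: 5).
Step 5: current leaves = {5,8}. Remove leaf 5 (neighbor: 7).
Step 6: current leaves = {7,8}. Remove leaf 7 (neighbor: 1).

Answer: 7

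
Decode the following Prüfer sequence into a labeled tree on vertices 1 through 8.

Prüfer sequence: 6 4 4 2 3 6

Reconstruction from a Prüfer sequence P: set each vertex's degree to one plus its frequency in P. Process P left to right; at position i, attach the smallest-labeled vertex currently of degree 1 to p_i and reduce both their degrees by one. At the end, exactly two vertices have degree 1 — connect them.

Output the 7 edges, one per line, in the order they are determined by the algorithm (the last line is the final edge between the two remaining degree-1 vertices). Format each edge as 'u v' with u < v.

Answer: 1 6
4 5
4 7
2 4
2 3
3 6
6 8

Derivation:
Initial degrees: {1:1, 2:2, 3:2, 4:3, 5:1, 6:3, 7:1, 8:1}
Step 1: smallest deg-1 vertex = 1, p_1 = 6. Add edge {1,6}. Now deg[1]=0, deg[6]=2.
Step 2: smallest deg-1 vertex = 5, p_2 = 4. Add edge {4,5}. Now deg[5]=0, deg[4]=2.
Step 3: smallest deg-1 vertex = 7, p_3 = 4. Add edge {4,7}. Now deg[7]=0, deg[4]=1.
Step 4: smallest deg-1 vertex = 4, p_4 = 2. Add edge {2,4}. Now deg[4]=0, deg[2]=1.
Step 5: smallest deg-1 vertex = 2, p_5 = 3. Add edge {2,3}. Now deg[2]=0, deg[3]=1.
Step 6: smallest deg-1 vertex = 3, p_6 = 6. Add edge {3,6}. Now deg[3]=0, deg[6]=1.
Final: two remaining deg-1 vertices are 6, 8. Add edge {6,8}.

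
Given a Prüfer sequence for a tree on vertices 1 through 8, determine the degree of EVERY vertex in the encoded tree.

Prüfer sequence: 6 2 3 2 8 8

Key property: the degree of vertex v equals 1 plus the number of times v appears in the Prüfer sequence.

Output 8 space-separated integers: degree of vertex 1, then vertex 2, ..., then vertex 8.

Answer: 1 3 2 1 1 2 1 3

Derivation:
p_1 = 6: count[6] becomes 1
p_2 = 2: count[2] becomes 1
p_3 = 3: count[3] becomes 1
p_4 = 2: count[2] becomes 2
p_5 = 8: count[8] becomes 1
p_6 = 8: count[8] becomes 2
Degrees (1 + count): deg[1]=1+0=1, deg[2]=1+2=3, deg[3]=1+1=2, deg[4]=1+0=1, deg[5]=1+0=1, deg[6]=1+1=2, deg[7]=1+0=1, deg[8]=1+2=3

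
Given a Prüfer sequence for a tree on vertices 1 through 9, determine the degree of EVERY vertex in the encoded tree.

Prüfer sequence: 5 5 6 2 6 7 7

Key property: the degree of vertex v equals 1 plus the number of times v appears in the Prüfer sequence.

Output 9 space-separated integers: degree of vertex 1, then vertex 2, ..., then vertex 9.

p_1 = 5: count[5] becomes 1
p_2 = 5: count[5] becomes 2
p_3 = 6: count[6] becomes 1
p_4 = 2: count[2] becomes 1
p_5 = 6: count[6] becomes 2
p_6 = 7: count[7] becomes 1
p_7 = 7: count[7] becomes 2
Degrees (1 + count): deg[1]=1+0=1, deg[2]=1+1=2, deg[3]=1+0=1, deg[4]=1+0=1, deg[5]=1+2=3, deg[6]=1+2=3, deg[7]=1+2=3, deg[8]=1+0=1, deg[9]=1+0=1

Answer: 1 2 1 1 3 3 3 1 1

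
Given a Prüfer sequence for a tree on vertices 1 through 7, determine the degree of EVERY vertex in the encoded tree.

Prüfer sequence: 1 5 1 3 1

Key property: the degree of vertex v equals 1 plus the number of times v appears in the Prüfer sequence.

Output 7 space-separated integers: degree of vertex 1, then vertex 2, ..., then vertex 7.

Answer: 4 1 2 1 2 1 1

Derivation:
p_1 = 1: count[1] becomes 1
p_2 = 5: count[5] becomes 1
p_3 = 1: count[1] becomes 2
p_4 = 3: count[3] becomes 1
p_5 = 1: count[1] becomes 3
Degrees (1 + count): deg[1]=1+3=4, deg[2]=1+0=1, deg[3]=1+1=2, deg[4]=1+0=1, deg[5]=1+1=2, deg[6]=1+0=1, deg[7]=1+0=1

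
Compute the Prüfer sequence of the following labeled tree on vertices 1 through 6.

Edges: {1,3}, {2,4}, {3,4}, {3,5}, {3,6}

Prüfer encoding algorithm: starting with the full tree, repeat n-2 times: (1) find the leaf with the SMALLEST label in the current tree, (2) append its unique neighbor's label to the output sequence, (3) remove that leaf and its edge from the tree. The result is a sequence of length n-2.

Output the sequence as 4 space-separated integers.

Step 1: leaves = {1,2,5,6}. Remove smallest leaf 1, emit neighbor 3.
Step 2: leaves = {2,5,6}. Remove smallest leaf 2, emit neighbor 4.
Step 3: leaves = {4,5,6}. Remove smallest leaf 4, emit neighbor 3.
Step 4: leaves = {5,6}. Remove smallest leaf 5, emit neighbor 3.
Done: 2 vertices remain (3, 6). Sequence = [3 4 3 3]

Answer: 3 4 3 3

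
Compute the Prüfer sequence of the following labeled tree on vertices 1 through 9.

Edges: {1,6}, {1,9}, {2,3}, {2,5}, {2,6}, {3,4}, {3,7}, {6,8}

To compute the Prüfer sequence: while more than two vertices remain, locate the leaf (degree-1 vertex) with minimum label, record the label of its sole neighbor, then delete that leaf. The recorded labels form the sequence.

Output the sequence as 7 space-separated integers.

Step 1: leaves = {4,5,7,8,9}. Remove smallest leaf 4, emit neighbor 3.
Step 2: leaves = {5,7,8,9}. Remove smallest leaf 5, emit neighbor 2.
Step 3: leaves = {7,8,9}. Remove smallest leaf 7, emit neighbor 3.
Step 4: leaves = {3,8,9}. Remove smallest leaf 3, emit neighbor 2.
Step 5: leaves = {2,8,9}. Remove smallest leaf 2, emit neighbor 6.
Step 6: leaves = {8,9}. Remove smallest leaf 8, emit neighbor 6.
Step 7: leaves = {6,9}. Remove smallest leaf 6, emit neighbor 1.
Done: 2 vertices remain (1, 9). Sequence = [3 2 3 2 6 6 1]

Answer: 3 2 3 2 6 6 1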